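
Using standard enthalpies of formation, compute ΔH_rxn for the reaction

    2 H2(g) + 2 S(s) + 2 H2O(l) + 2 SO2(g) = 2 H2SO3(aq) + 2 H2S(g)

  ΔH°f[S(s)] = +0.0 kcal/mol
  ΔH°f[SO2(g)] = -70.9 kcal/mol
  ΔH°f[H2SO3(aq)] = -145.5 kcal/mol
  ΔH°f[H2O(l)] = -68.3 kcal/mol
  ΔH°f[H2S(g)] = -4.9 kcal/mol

ΔH_rxn = -22.4 kcal/mol

Products: 2·(-145.5) + 2·(-4.9) = -300.8
Reactants: 2·(+0.0) + 2·(+0.0) + 2·(-68.3) + 2·(-70.9) = -278.4
ΔH_rxn = (-300.8) − (-278.4) = -22.4 kcal/mol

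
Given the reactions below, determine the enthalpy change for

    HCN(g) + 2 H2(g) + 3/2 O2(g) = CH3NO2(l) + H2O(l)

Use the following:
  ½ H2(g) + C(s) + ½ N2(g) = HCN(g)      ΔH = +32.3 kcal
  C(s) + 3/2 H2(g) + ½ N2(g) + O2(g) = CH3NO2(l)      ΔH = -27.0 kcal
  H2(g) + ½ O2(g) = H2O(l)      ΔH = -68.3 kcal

ΔH = -127.6 kcal

equation 1 reversed (HCN(g) must end up as a reactant): -32.3 kcal
equation 2 as written (CH3NO2(l) already on the product side): -27.0 kcal
equation 3 as written (H2O(l) already on the product side): -68.3 kcal
Summing the manipulated equations, ΔH = (-1)·(+32.3) + (1)·(-27.0) + (1)·(-68.3) = -127.6 kcal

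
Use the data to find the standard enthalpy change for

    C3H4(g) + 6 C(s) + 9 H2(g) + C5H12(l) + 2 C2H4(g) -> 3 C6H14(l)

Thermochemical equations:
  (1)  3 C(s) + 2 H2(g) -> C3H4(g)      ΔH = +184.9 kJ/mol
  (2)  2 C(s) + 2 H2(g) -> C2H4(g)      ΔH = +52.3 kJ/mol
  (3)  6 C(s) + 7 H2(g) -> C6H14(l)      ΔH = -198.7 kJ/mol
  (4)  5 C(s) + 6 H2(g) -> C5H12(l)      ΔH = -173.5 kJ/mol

(1) reversed: -184.9 kJ/mol
(2) reversed and × 2: (-2)·(+52.3) = -104.6 kJ/mol
(3) × 3: (3)·(-198.7) = -596.1 kJ/mol
(4) reversed: +173.5 kJ/mol
Combining the equations, ΔH = (-1)·(+184.9) + (-2)·(+52.3) + (3)·(-198.7) + (-1)·(-173.5) = -712.1 kJ/mol

ΔH = -712.1 kJ/mol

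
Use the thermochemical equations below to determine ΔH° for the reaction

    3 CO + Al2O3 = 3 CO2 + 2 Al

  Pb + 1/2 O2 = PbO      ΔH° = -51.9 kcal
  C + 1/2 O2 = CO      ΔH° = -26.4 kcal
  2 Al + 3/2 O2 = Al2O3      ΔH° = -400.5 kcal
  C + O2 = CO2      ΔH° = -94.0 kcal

ΔH° = 197.7 kcal

equation 1: not needed.
equation 2 reversed and × 3: (-3)·(-26.4) = +79.2 kcal
equation 3 reversed: +400.5 kcal
equation 4 × 3: (3)·(-94.0) = -282.0 kcal
By Hess's law, ΔH° = (-3)·(-26.4) + (-1)·(-400.5) + (3)·(-94.0) = 197.7 kcal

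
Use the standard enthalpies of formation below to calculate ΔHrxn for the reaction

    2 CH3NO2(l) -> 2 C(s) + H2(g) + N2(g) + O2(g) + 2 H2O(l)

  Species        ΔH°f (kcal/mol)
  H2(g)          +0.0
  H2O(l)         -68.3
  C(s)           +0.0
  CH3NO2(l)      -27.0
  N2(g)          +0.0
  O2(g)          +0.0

Products: 2·(+0.0) + 1·(+0.0) + 1·(+0.0) + 1·(+0.0) + 2·(-68.3) = -136.6
Reactants: 2·(-27.0) = -54.0
ΔHrxn = (-136.6) − (-54.0) = -82.6 kcal/mol

ΔHrxn = -82.6 kcal/mol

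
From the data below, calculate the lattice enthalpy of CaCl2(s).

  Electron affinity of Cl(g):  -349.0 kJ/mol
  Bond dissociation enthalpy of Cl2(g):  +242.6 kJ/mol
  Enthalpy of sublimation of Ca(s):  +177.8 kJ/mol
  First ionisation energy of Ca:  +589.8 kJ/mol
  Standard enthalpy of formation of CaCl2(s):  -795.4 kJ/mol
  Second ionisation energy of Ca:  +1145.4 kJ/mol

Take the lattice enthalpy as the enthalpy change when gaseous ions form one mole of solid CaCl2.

ΔHf° = 1·ΔHsub + 1·(ΣIE) + 1·D(Cl2) + 2·EA + U
-795.4 = 1·(+177.8) + 1·(+1735.2) + 1·(+242.6) + 2·(-349.0) + U
U = -795.4 − (+1457.6) = -2253.0 kJ/mol

U = -2253.0 kJ/mol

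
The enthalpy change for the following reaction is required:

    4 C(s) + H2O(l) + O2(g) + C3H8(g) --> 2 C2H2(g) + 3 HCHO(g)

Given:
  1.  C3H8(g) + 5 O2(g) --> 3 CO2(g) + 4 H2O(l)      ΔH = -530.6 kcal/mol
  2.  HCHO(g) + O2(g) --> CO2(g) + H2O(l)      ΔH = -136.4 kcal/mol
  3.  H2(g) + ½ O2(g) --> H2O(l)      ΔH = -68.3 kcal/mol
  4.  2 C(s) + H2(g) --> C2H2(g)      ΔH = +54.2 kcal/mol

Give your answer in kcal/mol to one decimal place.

ΔH = 123.6 kcal/mol

eq. 1 as written: -530.6 kcal/mol
eq. 2 reversed and × 3: (-3)·(-136.4) = +409.2 kcal/mol
eq. 3 reversed and × 2: (-2)·(-68.3) = +136.6 kcal/mol
eq. 4 × 2: (2)·(+54.2) = +108.4 kcal/mol
Summing the manipulated equations, ΔH = (1)·(-530.6) + (-3)·(-136.4) + (-2)·(-68.3) + (2)·(+54.2) = 123.6 kcal/mol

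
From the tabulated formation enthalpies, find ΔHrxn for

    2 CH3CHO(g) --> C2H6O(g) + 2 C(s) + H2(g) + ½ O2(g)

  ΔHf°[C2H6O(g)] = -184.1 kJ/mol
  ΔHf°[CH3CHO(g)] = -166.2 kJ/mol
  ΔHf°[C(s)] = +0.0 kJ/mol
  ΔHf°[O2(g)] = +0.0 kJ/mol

ΔHrxn = 148.3 kJ/mol

Products: 1·(-184.1) + 2·(+0.0) + 1·(+0.0) + 1/2·(+0.0) = -184.1
Reactants: 2·(-166.2) = -332.4
ΔHrxn = (-184.1) − (-332.4) = 148.3 kJ/mol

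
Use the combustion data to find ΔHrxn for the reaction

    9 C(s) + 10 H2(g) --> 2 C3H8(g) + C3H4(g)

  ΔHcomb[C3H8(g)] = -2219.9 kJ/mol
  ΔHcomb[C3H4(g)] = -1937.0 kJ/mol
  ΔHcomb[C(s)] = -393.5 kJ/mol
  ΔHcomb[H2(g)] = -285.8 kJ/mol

Using ΔH = Σ nΔHc°(reactants) − Σ nΔHc°(products):
= [9·(-393.5) + 10·(-285.8)] − [2·(-2219.9) + 1·(-1937.0)]
= -22.7 kJ/mol

ΔHrxn = -22.7 kJ/mol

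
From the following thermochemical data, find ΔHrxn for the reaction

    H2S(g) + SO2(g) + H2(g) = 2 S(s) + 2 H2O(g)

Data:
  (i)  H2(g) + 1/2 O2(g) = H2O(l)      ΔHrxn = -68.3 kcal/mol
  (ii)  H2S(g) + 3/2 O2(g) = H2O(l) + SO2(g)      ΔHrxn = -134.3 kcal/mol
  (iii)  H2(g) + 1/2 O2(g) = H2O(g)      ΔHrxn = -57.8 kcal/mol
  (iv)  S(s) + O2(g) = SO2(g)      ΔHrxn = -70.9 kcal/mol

ΔHrxn = -39.8 kcal/mol

(i) reversed: +68.3 kcal/mol
(ii) as written: -134.3 kcal/mol
(iii) × 2: (2)·(-57.8) = -115.6 kcal/mol
(iv) reversed and × 2: (-2)·(-70.9) = +141.8 kcal/mol
Combining the equations, ΔHrxn = (-1)·(-68.3) + (1)·(-134.3) + (2)·(-57.8) + (-2)·(-70.9) = -39.8 kcal/mol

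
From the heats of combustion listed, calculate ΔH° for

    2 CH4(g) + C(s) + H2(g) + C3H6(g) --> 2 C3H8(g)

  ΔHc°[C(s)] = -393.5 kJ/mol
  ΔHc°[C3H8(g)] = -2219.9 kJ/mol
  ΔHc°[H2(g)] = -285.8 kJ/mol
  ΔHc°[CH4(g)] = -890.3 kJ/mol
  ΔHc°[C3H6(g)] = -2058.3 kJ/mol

ΔH° = -78.4 kJ/mol

Using ΔH = Σ nΔHc°(reactants) − Σ nΔHc°(products):
= [2·(-890.3) + 1·(-393.5) + 1·(-285.8) + 1·(-2058.3)] − [2·(-2219.9)]
= -78.4 kJ/mol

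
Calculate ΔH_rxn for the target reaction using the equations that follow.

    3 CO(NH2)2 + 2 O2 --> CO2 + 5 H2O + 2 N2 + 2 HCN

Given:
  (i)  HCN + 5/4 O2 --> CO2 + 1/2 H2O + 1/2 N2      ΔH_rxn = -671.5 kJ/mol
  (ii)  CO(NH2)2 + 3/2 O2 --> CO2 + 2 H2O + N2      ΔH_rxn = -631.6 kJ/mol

ΔH_rxn = -551.8 kJ/mol

(i) reversed and × 2 (HCN must end up as a product; scale by 2 for the 2 HCN): (-2)·(-671.5) = +1343.0 kJ/mol
(ii) × 3 (×3 to match 3 CO(NH2)2 in the target): (3)·(-631.6) = -1894.8 kJ/mol
Since enthalpy is a state function, ΔH_rxn = (+1343.0) + (-1894.8) = -551.8 kJ/mol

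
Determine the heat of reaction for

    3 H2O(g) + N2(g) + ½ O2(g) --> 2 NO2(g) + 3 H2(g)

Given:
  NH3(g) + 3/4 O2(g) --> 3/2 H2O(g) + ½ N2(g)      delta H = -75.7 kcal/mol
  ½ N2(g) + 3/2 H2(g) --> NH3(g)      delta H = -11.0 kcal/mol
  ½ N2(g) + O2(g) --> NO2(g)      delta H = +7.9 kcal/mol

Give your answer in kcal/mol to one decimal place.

delta H = 189.2 kcal/mol

equation 1 reversed and × 2 (H2O(g) must end up as a reactant; scale by 2 for the 3 H2O(g)): (-2)·(-75.7) = +151.4 kcal/mol
equation 2 reversed and × 2 (H2(g) must end up as a product; scale by 2 for the 3 H2(g)): (-2)·(-11.0) = +22.0 kcal/mol
equation 3 × 2 (scale by 2 for the 2 NO2(g)): (2)·(+7.9) = +15.8 kcal/mol
Combining the equations, delta H = (+151.4) + (+22.0) + (+15.8) = 189.2 kcal/mol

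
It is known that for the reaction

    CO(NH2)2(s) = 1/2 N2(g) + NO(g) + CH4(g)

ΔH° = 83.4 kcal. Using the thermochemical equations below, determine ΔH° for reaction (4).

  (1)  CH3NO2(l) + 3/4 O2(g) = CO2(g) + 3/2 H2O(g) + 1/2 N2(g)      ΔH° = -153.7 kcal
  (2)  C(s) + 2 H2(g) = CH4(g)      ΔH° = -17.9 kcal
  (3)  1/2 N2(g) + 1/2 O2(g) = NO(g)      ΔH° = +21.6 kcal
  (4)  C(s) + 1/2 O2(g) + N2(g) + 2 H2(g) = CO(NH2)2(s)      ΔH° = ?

(1): not needed (H2O(g) appears nowhere else).
(2) as written (CH4(g) already on the product side): -17.9 kcal
(3) as written (NO(g) already on the product side): +21.6 kcal
(4) reversed (reverse to put CO(NH2)2(s) on the reactant side): contributes −x
+83.4 = (-17.9) + (+21.6) − x
x = (+83.4 − (+3.7)) / (-1) = -79.7 kcal

ΔH° = -79.7 kcal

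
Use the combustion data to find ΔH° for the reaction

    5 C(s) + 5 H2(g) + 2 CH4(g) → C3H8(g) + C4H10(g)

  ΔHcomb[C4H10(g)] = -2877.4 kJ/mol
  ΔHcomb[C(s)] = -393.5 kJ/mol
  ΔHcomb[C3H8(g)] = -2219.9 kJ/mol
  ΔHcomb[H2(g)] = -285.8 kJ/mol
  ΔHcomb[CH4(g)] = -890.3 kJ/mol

Using ΔH = Σ nΔHc°(reactants) − Σ nΔHc°(products):
= [5·(-393.5) + 5·(-285.8) + 2·(-890.3)] − [1·(-2219.9) + 1·(-2877.4)]
= -79.8 kJ/mol

ΔH° = -79.8 kJ/mol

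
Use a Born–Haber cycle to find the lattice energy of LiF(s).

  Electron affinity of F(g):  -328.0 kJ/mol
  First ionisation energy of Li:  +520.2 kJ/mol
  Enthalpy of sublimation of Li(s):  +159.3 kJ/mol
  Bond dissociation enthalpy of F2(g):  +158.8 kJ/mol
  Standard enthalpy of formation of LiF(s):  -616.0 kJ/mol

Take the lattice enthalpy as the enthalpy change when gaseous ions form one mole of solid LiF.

U = -1046.9 kJ/mol

ΔHf° = 1·ΔHsub + 1·(ΣIE) + 1/2·D(F2) + 1·EA + U
-616.0 = 1·(+159.3) + 1·(+520.2) + 1/2·(+158.8) + 1·(-328.0) + U
U = -616.0 − (+430.9) = -1046.9 kJ/mol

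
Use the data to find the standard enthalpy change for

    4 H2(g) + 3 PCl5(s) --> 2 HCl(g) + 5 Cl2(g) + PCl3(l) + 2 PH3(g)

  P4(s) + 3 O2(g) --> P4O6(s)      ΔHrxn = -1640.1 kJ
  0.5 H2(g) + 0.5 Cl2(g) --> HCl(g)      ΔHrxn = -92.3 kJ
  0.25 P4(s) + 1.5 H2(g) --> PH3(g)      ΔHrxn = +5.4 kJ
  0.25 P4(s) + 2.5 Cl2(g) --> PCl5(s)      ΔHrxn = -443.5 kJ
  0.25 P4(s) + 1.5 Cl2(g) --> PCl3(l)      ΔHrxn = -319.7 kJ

equation 1: not needed.
equation 2 × 2: (2)·(-92.3) = -184.6 kJ
equation 3 × 2: (2)·(+5.4) = +10.8 kJ
equation 4 reversed and × 3: (-3)·(-443.5) = +1330.5 kJ
equation 5 as written: -319.7 kJ
Since enthalpy is a state function, ΔHrxn = (-184.6) + (+10.8) + (+1330.5) + (-319.7) = 837.0 kJ

ΔHrxn = 837.0 kJ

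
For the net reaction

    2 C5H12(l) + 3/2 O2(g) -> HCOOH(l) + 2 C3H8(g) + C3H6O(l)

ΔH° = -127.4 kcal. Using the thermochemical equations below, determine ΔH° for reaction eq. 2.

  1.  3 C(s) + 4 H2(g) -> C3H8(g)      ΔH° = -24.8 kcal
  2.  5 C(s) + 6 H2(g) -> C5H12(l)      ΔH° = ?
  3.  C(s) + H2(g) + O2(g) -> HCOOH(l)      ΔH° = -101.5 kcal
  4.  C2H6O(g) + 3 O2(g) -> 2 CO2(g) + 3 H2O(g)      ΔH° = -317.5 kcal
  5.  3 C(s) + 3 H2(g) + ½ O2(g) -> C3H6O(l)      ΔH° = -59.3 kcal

ΔH° = -41.5 kcal

eq. 1 × 2 (scale by 2 for the 2 C3H8(g)): (2)·(-24.8) = -49.6 kcal
eq. 2 reversed and × 2 (reverse to put C5H12(l) on the reactant side; scale by 2 for the 2 C5H12(l)): contributes −2·x
eq. 3 as written (HCOOH(l) already on the product side): -101.5 kcal
eq. 4: not needed (C2H6O(g) appears nowhere else).
eq. 5 as written (C3H6O(l) already on the product side): -59.3 kcal
-127.4 = (-49.6) + (-101.5) + (-59.3) − 2·x
x = (-127.4 − (-210.4)) / (-2) = -41.5 kcal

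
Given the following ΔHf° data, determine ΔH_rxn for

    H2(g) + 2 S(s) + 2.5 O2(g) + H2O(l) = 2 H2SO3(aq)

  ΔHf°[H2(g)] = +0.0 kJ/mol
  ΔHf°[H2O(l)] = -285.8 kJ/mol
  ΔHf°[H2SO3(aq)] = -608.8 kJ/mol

ΔH°rxn = Σ nΔHf°(products) − Σ nΔHf°(reactants).
Products: 2·(-608.8) = -1217.6
Reactants: 1·(+0.0) + 2·(+0.0) + 5/2·(+0.0) + 1·(-285.8) = -285.8
ΔH_rxn = (-1217.6) − (-285.8) = -931.8 kJ/mol

ΔH_rxn = -931.8 kJ/mol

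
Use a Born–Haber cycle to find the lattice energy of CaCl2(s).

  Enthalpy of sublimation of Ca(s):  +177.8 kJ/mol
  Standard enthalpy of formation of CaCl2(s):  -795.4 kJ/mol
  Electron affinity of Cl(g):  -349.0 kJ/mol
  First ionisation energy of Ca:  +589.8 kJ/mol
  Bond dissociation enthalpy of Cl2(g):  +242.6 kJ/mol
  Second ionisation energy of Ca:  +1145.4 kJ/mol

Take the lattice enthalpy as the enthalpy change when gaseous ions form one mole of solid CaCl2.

U = -2253.0 kJ/mol

ΔHf° = 1·ΔHsub + 1·(ΣIE) + 1·D(Cl2) + 2·EA + U
-795.4 = 1·(+177.8) + 1·(+1735.2) + 1·(+242.6) + 2·(-349.0) + U
U = -795.4 − (+1457.6) = -2253.0 kJ/mol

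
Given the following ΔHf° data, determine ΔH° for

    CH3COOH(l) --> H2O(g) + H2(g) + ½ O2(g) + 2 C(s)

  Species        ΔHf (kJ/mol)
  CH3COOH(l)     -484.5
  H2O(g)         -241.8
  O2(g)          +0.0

ΔH° = 242.7 kJ/mol

ΔH°rxn = Σ nΔHf°(products) − Σ nΔHf°(reactants).
Products: 1·(-241.8) + 1·(+0.0) + 1/2·(+0.0) + 2·(+0.0) = -241.8
Reactants: 1·(-484.5) = -484.5
ΔH° = (-241.8) − (-484.5) = 242.7 kJ/mol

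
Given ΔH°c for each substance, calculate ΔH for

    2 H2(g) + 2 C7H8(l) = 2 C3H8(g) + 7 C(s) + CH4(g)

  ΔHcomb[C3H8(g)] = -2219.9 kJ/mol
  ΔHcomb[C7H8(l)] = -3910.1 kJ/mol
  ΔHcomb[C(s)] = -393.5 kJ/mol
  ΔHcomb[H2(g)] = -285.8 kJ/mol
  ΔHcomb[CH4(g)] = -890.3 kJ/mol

ΔH = -307.2 kJ/mol

With combustion enthalpies, reactants minus products:
= [2·(-285.8) + 2·(-3910.1)] − [2·(-2219.9) + 7·(-393.5) + 1·(-890.3)]
= -307.2 kJ/mol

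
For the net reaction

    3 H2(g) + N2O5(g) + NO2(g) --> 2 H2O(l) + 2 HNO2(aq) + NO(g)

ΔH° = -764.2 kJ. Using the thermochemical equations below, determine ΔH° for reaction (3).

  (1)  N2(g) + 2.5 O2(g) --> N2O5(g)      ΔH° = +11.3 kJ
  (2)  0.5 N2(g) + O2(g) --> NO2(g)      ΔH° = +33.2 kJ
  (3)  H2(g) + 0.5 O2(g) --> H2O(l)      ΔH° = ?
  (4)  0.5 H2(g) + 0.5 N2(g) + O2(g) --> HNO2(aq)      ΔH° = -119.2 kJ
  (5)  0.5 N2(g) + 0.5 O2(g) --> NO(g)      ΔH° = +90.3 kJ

ΔH° = -285.8 kJ

(1) reversed (reverse to put N2O5(g) on the reactant side): -11.3 kJ
(2) reversed (NO2(g) must end up as a reactant): -33.2 kJ
(3) × 2 (scale by 2 for the 2 H2O(l)): contributes 2·x
(4) × 2 (×2 to match 2 HNO2(aq) in the target): (2)·(-119.2) = -238.4 kJ
(5) as written (NO(g) already on the product side): +90.3 kJ
-764.2 = (-11.3) + (-33.2) + (-238.4) + (+90.3) + 2·x
x = (-764.2 − (-192.6)) / (2) = -285.8 kJ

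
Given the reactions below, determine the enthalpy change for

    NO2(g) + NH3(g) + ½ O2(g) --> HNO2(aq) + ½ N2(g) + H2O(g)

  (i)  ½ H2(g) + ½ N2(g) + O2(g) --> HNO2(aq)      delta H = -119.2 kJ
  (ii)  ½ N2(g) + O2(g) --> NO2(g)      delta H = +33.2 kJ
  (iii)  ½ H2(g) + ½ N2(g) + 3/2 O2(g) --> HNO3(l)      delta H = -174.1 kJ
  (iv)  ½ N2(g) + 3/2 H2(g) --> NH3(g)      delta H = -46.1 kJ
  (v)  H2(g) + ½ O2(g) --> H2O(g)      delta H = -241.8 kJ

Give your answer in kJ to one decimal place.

delta H = -348.1 kJ

(i) as written (HNO2(aq) already on the product side): -119.2 kJ
(ii) reversed (reverse to put NO2(g) on the reactant side): -33.2 kJ
(iii): not needed (HNO3(l) appears nowhere else).
(iv) reversed (reverse to put NH3(g) on the reactant side): +46.1 kJ
(v) as written (H2O(g) already on the product side): -241.8 kJ
delta H = (1)·(-119.2) + (-1)·(+33.2) + (-1)·(-46.1) + (1)·(-241.8) = -348.1 kJ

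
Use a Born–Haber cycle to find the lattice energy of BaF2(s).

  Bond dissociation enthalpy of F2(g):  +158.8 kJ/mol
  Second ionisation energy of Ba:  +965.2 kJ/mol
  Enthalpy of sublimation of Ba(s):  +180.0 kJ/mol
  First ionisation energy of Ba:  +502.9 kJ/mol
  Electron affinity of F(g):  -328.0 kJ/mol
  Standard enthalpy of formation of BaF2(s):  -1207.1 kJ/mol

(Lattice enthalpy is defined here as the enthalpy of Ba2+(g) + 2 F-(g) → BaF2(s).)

U = -2358.0 kJ/mol

ΔHf° = 1·ΔHsub + 1·(ΣIE) + 1·D(F2) + 2·EA + U
-1207.1 = 1·(+180.0) + 1·(+1468.1) + 1·(+158.8) + 2·(-328.0) + U
U = -1207.1 − (+1150.9) = -2358.0 kJ/mol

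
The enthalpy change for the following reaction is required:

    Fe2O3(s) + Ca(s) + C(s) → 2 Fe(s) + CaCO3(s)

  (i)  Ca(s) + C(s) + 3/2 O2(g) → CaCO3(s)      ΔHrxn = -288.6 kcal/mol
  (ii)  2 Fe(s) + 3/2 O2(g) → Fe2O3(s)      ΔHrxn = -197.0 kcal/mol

ΔHrxn = -91.6 kcal/mol

(i) as written: -288.6 kcal/mol
(ii) reversed: +197.0 kcal/mol
Summing the manipulated equations, ΔHrxn = (1)·(-288.6) + (-1)·(-197.0) = -91.6 kcal/mol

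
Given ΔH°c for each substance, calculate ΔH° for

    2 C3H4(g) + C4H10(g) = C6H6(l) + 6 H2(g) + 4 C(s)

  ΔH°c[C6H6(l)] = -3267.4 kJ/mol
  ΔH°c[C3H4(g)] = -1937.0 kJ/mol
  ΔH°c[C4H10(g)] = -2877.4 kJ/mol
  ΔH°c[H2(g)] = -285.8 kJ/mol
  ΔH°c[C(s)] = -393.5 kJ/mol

Using ΔH = Σ nΔHc°(reactants) − Σ nΔHc°(products):
= [2·(-1937.0) + 1·(-2877.4)] − [1·(-3267.4) + 6·(-285.8) + 4·(-393.5)]
= -195.2 kJ/mol

ΔH° = -195.2 kJ/mol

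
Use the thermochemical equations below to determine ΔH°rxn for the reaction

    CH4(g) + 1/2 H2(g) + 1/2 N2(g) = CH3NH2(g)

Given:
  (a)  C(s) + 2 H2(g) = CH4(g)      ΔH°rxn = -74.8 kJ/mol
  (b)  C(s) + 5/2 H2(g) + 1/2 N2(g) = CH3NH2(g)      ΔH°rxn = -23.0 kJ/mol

(a) reversed (reverse to put CH4(g) on the reactant side): +74.8 kJ/mol
(b) as written (CH3NH2(g) already on the product side): -23.0 kJ/mol
Combining the equations, ΔH°rxn = (-1)·(-74.8) + (1)·(-23.0) = 51.8 kJ/mol

ΔH°rxn = 51.8 kJ/mol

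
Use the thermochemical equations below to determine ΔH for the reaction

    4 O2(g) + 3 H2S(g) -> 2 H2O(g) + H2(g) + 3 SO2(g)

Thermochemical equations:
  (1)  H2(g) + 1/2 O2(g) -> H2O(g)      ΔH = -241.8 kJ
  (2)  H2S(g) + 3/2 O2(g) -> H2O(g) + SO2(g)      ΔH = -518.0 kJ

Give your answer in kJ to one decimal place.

ΔH = -1312.2 kJ

(1) reversed (H2(g) must end up as a product): +241.8 kJ
(2) × 3 (×3 to match 3 H2S(g) in the target): (3)·(-518.0) = -1554.0 kJ
Since enthalpy is a state function, ΔH = (-1)·(-241.8) + (3)·(-518.0) = -1312.2 kJ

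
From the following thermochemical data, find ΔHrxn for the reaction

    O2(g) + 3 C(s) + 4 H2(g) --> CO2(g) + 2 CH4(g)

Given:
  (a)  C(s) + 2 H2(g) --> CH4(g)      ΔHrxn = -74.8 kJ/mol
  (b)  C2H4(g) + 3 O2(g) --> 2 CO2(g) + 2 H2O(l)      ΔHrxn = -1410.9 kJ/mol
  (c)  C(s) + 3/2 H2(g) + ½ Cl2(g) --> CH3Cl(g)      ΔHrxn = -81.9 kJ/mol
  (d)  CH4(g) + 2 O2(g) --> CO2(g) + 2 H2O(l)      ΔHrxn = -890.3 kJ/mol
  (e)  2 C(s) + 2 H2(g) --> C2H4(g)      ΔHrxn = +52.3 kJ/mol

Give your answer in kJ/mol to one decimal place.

(a) as written: -74.8 kJ/mol
(b) as written: -1410.9 kJ/mol
(c): not needed (Cl2(g) appears nowhere else).
(d) reversed: +890.3 kJ/mol
(e) as written: +52.3 kJ/mol
By Hess's law, ΔHrxn = (-74.8) + (-1410.9) + (+890.3) + (+52.3) = -543.1 kJ/mol

ΔHrxn = -543.1 kJ/mol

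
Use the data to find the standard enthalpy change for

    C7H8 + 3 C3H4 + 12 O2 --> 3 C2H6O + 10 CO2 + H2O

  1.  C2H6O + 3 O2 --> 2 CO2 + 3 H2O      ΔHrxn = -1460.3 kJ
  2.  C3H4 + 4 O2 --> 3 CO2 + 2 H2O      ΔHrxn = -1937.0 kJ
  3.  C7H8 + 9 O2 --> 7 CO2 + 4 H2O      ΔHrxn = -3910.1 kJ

eq. 1 reversed and × 3 (reverse to put C2H6O on the product side; scale by 3 for the 3 C2H6O): (-3)·(-1460.3) = +4380.9 kJ
eq. 2 × 3 (scale by 3 for the 3 C3H4): (3)·(-1937.0) = -5811.0 kJ
eq. 3 as written (C7H8 already on the reactant side): -3910.1 kJ
ΔHrxn = (+4380.9) + (-5811.0) + (-3910.1) = -5340.2 kJ

ΔHrxn = -5340.2 kJ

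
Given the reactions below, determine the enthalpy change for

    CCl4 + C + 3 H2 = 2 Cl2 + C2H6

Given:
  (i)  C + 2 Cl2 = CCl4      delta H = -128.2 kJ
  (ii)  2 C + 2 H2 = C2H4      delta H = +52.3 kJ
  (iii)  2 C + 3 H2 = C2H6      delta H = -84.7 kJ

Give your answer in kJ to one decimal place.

delta H = 43.5 kJ

(i) reversed: +128.2 kJ
(ii): not needed.
(iii) as written: -84.7 kJ
delta H = (+128.2) + (-84.7) = 43.5 kJ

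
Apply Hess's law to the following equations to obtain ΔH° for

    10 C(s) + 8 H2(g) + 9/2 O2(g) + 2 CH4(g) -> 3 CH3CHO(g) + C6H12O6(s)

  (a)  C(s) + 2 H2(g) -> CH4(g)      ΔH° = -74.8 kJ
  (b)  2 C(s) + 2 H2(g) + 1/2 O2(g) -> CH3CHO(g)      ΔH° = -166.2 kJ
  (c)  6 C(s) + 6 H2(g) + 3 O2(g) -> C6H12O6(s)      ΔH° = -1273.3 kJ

ΔH° = -1622.3 kJ

(a) reversed and × 2: (-2)·(-74.8) = +149.6 kJ
(b) × 3: (3)·(-166.2) = -498.6 kJ
(c) as written: -1273.3 kJ
Since enthalpy is a state function, ΔH° = (+149.6) + (-498.6) + (-1273.3) = -1622.3 kJ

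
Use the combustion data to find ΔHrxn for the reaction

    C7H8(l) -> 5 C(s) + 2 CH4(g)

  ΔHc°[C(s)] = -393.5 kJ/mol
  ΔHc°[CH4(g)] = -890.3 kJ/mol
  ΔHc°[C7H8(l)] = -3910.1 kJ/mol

With combustion enthalpies, reactants minus products:
= [1·(-3910.1)] − [5·(-393.5) + 2·(-890.3)]
= -162.0 kJ/mol

ΔHrxn = -162.0 kJ/mol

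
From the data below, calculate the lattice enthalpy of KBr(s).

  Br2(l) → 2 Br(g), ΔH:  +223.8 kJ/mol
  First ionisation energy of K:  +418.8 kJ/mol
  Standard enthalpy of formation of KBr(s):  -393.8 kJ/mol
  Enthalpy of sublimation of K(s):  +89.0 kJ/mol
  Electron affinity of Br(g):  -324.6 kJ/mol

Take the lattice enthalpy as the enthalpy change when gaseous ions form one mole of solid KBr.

U = -688.9 kJ/mol

ΔHf° = 1·ΔHsub + 1·(ΣIE) + 1/2·D(Br2) + 1·EA + U
-393.8 = 1·(+89.0) + 1·(+418.8) + 1/2·(+223.8) + 1·(-324.6) + U
U = -393.8 − (+295.1) = -688.9 kJ/mol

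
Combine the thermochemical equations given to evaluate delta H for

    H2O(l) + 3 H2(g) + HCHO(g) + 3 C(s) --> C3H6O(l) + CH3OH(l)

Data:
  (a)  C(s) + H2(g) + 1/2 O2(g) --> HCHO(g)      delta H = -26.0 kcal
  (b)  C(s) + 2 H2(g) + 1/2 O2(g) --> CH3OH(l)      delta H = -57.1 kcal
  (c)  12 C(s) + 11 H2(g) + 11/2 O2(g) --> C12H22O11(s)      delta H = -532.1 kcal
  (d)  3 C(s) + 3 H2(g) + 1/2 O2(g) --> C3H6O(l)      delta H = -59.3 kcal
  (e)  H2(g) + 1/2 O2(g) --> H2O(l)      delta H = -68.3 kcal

(a) reversed (HCHO(g) must end up as a reactant): +26.0 kcal
(b) as written (CH3OH(l) already on the product side): -57.1 kcal
(c): not needed (C12H22O11(s) appears nowhere else).
(d) as written (C3H6O(l) already on the product side): -59.3 kcal
(e) reversed (reverse to put H2O(l) on the reactant side): +68.3 kcal
delta H = (+26.0) + (-57.1) + (-59.3) + (+68.3) = -22.1 kcal

delta H = -22.1 kcal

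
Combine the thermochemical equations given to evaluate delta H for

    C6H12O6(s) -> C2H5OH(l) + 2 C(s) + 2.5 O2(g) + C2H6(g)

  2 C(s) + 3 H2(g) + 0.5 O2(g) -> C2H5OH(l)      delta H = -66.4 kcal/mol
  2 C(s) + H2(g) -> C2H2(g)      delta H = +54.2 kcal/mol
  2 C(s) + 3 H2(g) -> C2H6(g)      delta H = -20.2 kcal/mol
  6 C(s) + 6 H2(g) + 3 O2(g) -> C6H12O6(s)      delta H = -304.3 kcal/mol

equation 1 as written: -66.4 kcal/mol
equation 2: not needed.
equation 3 as written: -20.2 kcal/mol
equation 4 reversed: +304.3 kcal/mol
delta H = (1)·(-66.4) + (1)·(-20.2) + (-1)·(-304.3) = 217.7 kcal/mol

delta H = 217.7 kcal/mol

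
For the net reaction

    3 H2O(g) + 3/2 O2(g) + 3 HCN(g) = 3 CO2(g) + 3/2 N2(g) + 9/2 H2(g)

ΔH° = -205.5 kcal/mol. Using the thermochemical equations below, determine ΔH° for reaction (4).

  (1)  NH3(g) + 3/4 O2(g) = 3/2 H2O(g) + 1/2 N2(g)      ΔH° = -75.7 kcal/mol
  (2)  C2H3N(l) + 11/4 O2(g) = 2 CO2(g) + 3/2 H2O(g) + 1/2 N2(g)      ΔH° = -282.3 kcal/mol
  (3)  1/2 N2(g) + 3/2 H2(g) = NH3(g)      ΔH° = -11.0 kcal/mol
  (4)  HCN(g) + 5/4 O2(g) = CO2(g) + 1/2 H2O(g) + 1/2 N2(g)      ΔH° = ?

ΔH° = -155.2 kcal/mol

(1) reversed and × 3: (-3)·(-75.7) = +227.1 kcal/mol
(2): not needed (C2H3N(l) appears nowhere else).
(3) reversed and × 3 (reverse to put H2(g) on the product side; ×3 to match 9/2 H2(g) in the target): (-3)·(-11.0) = +33.0 kcal/mol
(4) × 3 (scale by 3 for the 3 HCN(g)): contributes 3·x
-205.5 = (+227.1) + (+33.0) + 3·x
x = (-205.5 − (+260.1)) / (3) = -155.2 kcal/mol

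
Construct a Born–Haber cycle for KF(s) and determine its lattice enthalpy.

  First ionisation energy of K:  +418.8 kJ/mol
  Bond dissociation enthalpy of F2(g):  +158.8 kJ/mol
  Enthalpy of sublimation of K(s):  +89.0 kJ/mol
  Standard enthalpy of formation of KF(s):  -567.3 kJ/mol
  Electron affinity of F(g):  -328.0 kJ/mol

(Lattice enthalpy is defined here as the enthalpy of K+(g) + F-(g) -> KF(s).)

U = -826.5 kJ/mol

ΔHf° = 1·ΔHsub + 1·(ΣIE) + 1/2·D(F2) + 1·EA + U
-567.3 = 1·(+89.0) + 1·(+418.8) + 1/2·(+158.8) + 1·(-328.0) + U
U = -567.3 − (+259.2) = -826.5 kJ/mol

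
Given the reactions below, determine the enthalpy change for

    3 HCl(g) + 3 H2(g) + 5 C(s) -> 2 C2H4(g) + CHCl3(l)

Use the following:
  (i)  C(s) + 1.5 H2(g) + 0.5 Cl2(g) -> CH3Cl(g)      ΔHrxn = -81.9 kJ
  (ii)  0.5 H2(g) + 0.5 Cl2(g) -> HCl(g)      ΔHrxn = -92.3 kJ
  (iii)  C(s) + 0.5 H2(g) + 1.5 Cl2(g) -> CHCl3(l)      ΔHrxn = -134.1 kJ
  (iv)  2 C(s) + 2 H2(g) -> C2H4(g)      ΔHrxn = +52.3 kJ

(i): not needed.
(ii) reversed and × 3: (-3)·(-92.3) = +276.9 kJ
(iii) as written: -134.1 kJ
(iv) × 2: (2)·(+52.3) = +104.6 kJ
Since enthalpy is a state function, ΔHrxn = (+276.9) + (-134.1) + (+104.6) = 247.4 kJ

ΔHrxn = 247.4 kJ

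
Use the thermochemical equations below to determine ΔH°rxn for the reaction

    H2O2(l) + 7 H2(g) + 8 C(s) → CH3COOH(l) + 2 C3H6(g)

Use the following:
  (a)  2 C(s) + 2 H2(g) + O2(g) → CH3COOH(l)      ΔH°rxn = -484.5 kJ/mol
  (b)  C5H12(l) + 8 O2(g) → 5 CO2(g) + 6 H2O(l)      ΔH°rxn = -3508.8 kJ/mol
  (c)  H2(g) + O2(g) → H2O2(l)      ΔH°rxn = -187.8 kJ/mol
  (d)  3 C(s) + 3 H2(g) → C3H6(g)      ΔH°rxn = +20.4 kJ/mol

(a) as written: -484.5 kJ/mol
(b): not needed.
(c) reversed: +187.8 kJ/mol
(d) × 2: (2)·(+20.4) = +40.8 kJ/mol
ΔH°rxn = (-484.5) + (+187.8) + (+40.8) = -255.9 kJ/mol

ΔH°rxn = -255.9 kJ/mol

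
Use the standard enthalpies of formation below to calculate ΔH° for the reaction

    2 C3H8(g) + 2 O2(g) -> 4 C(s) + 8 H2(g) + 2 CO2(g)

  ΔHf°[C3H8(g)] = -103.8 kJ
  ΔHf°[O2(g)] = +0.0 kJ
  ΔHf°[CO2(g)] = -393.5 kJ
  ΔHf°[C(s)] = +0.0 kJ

ΔH° = -579.4 kJ

Products: 4·(+0.0) + 8·(+0.0) + 2·(-393.5) = -787.0
Reactants: 2·(-103.8) + 2·(+0.0) = -207.6
ΔH° = (-787.0) − (-207.6) = -579.4 kJ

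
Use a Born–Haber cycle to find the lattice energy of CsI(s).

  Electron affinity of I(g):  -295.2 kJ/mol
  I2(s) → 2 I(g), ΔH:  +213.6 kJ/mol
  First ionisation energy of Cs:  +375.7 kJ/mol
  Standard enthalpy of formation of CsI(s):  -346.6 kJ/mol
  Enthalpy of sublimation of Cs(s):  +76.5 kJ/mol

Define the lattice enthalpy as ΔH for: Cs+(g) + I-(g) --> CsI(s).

U = -610.4 kJ/mol

ΔHf° = 1·ΔHsub + 1·(ΣIE) + 1/2·D(I2) + 1·EA + U
-346.6 = 1·(+76.5) + 1·(+375.7) + 1/2·(+213.6) + 1·(-295.2) + U
U = -346.6 − (+263.8) = -610.4 kJ/mol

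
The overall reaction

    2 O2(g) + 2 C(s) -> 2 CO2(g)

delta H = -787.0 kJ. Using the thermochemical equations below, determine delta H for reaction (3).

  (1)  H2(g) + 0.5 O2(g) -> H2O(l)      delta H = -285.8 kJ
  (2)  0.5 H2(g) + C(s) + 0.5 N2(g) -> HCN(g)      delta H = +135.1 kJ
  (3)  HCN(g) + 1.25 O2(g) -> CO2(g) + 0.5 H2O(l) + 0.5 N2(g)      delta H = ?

(1) reversed: +285.8 kJ
(2) × 2: (2)·(+135.1) = +270.2 kJ
(3) × 2: contributes 2·x
-787.0 = (+285.8) + (+270.2) + 2·x
x = (-787.0 − (+556.0)) / (2) = -671.5 kJ

delta H = -671.5 kJ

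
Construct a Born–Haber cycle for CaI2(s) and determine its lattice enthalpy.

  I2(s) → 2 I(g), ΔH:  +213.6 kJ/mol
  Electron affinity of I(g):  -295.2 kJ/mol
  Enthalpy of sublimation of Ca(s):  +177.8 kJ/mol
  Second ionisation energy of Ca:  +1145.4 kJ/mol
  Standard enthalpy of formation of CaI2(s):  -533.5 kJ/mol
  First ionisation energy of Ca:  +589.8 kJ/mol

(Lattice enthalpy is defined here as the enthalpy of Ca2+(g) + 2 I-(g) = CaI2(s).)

U = -2069.7 kJ/mol

ΔHf° = 1·ΔHsub + 1·(ΣIE) + 1·D(I2) + 2·EA + U
-533.5 = 1·(+177.8) + 1·(+1735.2) + 1·(+213.6) + 2·(-295.2) + U
U = -533.5 − (+1536.2) = -2069.7 kJ/mol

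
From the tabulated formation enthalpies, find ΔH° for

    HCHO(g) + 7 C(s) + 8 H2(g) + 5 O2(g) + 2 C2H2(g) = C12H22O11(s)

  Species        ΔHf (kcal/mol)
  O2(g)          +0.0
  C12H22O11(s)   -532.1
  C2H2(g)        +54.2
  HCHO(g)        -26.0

ΔH° = -614.5 kcal/mol

Products: 1·(-532.1) = -532.1
Reactants: 1·(-26.0) + 7·(+0.0) + 8·(+0.0) + 5·(+0.0) + 2·(+54.2) = +82.4
ΔH° = (-532.1) − (+82.4) = -614.5 kcal/mol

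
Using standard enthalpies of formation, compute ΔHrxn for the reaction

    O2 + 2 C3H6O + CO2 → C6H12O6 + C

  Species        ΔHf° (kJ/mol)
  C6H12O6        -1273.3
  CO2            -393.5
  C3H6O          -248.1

ΔHrxn = -383.6 kJ/mol

Products: 1·(-1273.3) + 1·(+0.0) = -1273.3
Reactants: 1·(+0.0) + 2·(-248.1) + 1·(-393.5) = -889.7
ΔHrxn = (-1273.3) − (-889.7) = -383.6 kJ/mol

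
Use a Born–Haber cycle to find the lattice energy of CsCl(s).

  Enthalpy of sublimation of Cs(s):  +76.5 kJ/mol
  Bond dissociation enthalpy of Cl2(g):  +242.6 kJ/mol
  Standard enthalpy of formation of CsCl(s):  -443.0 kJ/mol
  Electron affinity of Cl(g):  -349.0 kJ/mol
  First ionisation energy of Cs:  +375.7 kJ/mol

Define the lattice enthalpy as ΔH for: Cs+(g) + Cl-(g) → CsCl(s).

ΔHf° = 1·ΔHsub + 1·(ΣIE) + 1/2·D(Cl2) + 1·EA + U
-443.0 = 1·(+76.5) + 1·(+375.7) + 1/2·(+242.6) + 1·(-349.0) + U
U = -443.0 − (+224.5) = -667.5 kJ/mol

U = -667.5 kJ/mol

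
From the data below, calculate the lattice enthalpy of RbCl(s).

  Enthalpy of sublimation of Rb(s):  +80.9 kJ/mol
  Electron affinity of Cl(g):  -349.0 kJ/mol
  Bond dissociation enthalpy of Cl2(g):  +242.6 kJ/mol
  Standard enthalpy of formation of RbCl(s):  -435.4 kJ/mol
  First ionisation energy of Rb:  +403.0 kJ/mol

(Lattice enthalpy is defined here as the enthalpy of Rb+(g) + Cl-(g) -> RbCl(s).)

U = -691.6 kJ/mol

ΔHf° = 1·ΔHsub + 1·(ΣIE) + 1/2·D(Cl2) + 1·EA + U
-435.4 = 1·(+80.9) + 1·(+403.0) + 1/2·(+242.6) + 1·(-349.0) + U
U = -435.4 − (+256.2) = -691.6 kJ/mol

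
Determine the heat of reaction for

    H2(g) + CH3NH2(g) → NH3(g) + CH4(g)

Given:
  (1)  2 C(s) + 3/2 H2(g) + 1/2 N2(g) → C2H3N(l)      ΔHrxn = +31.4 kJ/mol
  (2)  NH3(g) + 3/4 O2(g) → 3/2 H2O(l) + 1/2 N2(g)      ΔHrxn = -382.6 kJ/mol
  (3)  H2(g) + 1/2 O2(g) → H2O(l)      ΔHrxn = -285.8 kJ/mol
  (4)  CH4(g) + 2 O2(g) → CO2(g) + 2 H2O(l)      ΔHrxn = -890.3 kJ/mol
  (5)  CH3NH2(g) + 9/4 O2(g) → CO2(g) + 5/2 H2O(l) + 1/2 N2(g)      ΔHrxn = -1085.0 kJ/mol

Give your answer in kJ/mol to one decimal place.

ΔHrxn = -97.9 kJ/mol

(1): not needed (C(s) appears nowhere else).
(2) reversed (NH3(g) must end up as a product): +382.6 kJ/mol
(3) as written: -285.8 kJ/mol
(4) reversed (CH4(g) must end up as a product): +890.3 kJ/mol
(5) as written (CH3NH2(g) already on the reactant side): -1085.0 kJ/mol
By Hess's law, ΔHrxn = (-1)·(-382.6) + (1)·(-285.8) + (-1)·(-890.3) + (1)·(-1085.0) = -97.9 kJ/mol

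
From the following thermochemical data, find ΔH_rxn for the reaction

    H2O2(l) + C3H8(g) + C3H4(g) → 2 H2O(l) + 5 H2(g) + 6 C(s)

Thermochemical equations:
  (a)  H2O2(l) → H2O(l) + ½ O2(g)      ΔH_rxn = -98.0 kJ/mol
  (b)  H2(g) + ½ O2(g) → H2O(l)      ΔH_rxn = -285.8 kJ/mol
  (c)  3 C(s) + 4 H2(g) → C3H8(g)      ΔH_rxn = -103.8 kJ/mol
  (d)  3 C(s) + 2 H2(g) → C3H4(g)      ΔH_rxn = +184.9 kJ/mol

ΔH_rxn = -464.9 kJ/mol

(a) as written (H2O2(l) already on the reactant side): -98.0 kJ/mol
(b) as written: -285.8 kJ/mol
(c) reversed (reverse to put C3H8(g) on the reactant side): +103.8 kJ/mol
(d) reversed (C3H4(g) must end up as a reactant): -184.9 kJ/mol
By Hess's law, ΔH_rxn = (-98.0) + (-285.8) + (+103.8) + (-184.9) = -464.9 kJ/mol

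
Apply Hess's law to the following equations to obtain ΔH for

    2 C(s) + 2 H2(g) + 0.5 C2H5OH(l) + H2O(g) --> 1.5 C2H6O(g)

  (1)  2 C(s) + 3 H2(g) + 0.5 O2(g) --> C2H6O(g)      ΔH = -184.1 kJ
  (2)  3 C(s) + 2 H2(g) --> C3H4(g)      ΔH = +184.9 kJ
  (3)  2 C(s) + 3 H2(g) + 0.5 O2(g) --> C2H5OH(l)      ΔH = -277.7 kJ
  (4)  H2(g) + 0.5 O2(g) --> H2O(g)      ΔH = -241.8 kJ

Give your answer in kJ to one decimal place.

(1) × 3/2: (3/2)·(-184.1) = -276.15 kJ
(2): not needed.
(3) reversed and × 1/2: (-1/2)·(-277.7) = +138.85 kJ
(4) reversed: +241.8 kJ
ΔH = (-276.15) + (+138.85) + (+241.8) = 104.5 kJ

ΔH = 104.5 kJ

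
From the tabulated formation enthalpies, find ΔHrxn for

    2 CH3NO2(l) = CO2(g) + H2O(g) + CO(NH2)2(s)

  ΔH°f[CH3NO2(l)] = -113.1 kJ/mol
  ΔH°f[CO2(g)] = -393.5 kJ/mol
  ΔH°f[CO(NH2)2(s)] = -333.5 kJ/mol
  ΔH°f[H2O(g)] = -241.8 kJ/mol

ΔH°rxn = Σ nΔHf°(products) − Σ nΔHf°(reactants).
Products: 1·(-393.5) + 1·(-241.8) + 1·(-333.5) = -968.8
Reactants: 2·(-113.1) = -226.2
ΔHrxn = (-968.8) − (-226.2) = -742.6 kJ/mol

ΔHrxn = -742.6 kJ/mol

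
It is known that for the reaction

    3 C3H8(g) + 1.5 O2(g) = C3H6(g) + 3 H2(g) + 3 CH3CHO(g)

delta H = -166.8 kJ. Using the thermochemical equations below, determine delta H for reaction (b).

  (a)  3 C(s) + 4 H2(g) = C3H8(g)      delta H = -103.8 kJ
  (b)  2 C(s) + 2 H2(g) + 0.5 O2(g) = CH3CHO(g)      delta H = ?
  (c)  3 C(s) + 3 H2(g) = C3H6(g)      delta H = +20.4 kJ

(a) reversed and × 3 (C3H8(g) must end up as a reactant; ×3 to match 3 C3H8(g) in the target): (-3)·(-103.8) = +311.4 kJ
(b) × 3 (scale by 3 for the 3 CH3CHO(g)): contributes 3·x
(c) as written (C3H6(g) already on the product side): +20.4 kJ
-166.8 = (+311.4) + (+20.4) + 3·x
x = (-166.8 − (+331.8)) / (3) = -166.2 kJ

delta H = -166.2 kJ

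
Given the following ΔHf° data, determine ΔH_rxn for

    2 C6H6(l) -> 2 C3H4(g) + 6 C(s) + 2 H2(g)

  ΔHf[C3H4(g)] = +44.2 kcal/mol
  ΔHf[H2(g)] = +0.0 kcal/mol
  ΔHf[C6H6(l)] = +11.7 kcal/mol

ΔH_rxn = 65.0 kcal/mol

ΔH°rxn = Σ nΔHf°(products) − Σ nΔHf°(reactants).
Products: 2·(+44.2) + 6·(+0.0) + 2·(+0.0) = +88.4
Reactants: 2·(+11.7) = +23.4
ΔH_rxn = (+88.4) − (+23.4) = 65.0 kcal/mol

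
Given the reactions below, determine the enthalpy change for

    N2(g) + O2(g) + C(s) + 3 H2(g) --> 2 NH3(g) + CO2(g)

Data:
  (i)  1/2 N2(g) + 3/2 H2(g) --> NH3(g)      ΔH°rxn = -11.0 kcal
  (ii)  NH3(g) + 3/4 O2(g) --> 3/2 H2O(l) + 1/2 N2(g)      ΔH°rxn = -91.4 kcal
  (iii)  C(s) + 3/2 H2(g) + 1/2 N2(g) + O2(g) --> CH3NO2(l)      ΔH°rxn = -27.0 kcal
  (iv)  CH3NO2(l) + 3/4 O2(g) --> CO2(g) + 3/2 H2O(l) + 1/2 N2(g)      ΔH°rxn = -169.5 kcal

(i) as written: -11.0 kcal
(ii) reversed: +91.4 kcal
(iii) as written (C(s) already on the reactant side): -27.0 kcal
(iv) as written (CO2(g) already on the product side): -169.5 kcal
ΔH°rxn = (-11.0) + (+91.4) + (-27.0) + (-169.5) = -116.1 kcal

ΔH°rxn = -116.1 kcal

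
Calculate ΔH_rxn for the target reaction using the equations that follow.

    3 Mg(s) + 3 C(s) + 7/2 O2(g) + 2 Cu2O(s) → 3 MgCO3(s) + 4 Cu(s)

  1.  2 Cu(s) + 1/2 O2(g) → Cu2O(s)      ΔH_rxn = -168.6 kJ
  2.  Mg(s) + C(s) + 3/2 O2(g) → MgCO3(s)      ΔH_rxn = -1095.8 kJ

ΔH_rxn = -2950.2 kJ

eq. 1 reversed and × 2: (-2)·(-168.6) = +337.2 kJ
eq. 2 × 3: (3)·(-1095.8) = -3287.4 kJ
ΔH_rxn = (-2)·(-168.6) + (3)·(-1095.8) = -2950.2 kJ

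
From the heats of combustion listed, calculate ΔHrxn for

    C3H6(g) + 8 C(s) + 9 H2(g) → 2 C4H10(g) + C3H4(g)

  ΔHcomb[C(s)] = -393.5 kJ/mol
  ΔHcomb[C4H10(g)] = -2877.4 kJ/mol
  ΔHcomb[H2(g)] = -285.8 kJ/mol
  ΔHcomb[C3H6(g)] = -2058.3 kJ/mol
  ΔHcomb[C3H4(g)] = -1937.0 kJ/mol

With combustion enthalpies, reactants minus products:
= [1·(-2058.3) + 8·(-393.5) + 9·(-285.8)] − [2·(-2877.4) + 1·(-1937.0)]
= -86.7 kJ/mol

ΔHrxn = -86.7 kJ/mol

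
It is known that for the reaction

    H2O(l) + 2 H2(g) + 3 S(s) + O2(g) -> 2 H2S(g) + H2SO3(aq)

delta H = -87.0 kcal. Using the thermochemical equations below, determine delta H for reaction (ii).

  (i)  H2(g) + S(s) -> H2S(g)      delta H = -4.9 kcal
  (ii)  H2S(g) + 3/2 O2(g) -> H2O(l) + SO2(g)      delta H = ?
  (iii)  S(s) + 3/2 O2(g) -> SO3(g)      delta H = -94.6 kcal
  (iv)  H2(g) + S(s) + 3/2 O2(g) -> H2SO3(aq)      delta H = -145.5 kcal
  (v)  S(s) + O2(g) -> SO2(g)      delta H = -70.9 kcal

(i) as written: -4.9 kcal
(ii) reversed (H2O(l) must end up as a reactant): contributes −x
(iii): not needed (SO3(g) appears nowhere else).
(iv) as written (H2SO3(aq) already on the product side): -145.5 kcal
(v) as written: -70.9 kcal
-87.0 = (-4.9) + (-145.5) + (-70.9) − x
x = (-87.0 − (-221.3)) / (-1) = -134.3 kcal

delta H = -134.3 kcal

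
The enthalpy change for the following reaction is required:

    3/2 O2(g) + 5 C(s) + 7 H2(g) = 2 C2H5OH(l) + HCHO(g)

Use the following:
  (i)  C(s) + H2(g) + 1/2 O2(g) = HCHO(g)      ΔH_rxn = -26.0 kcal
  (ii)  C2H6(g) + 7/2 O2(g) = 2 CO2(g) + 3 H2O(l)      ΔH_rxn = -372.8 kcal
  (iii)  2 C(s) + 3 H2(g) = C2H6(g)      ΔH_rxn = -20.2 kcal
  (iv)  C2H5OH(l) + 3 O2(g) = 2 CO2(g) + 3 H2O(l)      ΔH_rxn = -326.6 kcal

ΔH_rxn = -158.8 kcal

(i) as written (HCHO(g) already on the product side): -26.0 kcal
(ii) × 2: (2)·(-372.8) = -745.6 kcal
(iii) × 2: (2)·(-20.2) = -40.4 kcal
(iv) reversed and × 2 (reverse to put C2H5OH(l) on the product side; ×2 to match 2 C2H5OH(l) in the target): (-2)·(-326.6) = +653.2 kcal
Combining the equations, ΔH_rxn = (1)·(-26.0) + (2)·(-372.8) + (2)·(-20.2) + (-2)·(-326.6) = -158.8 kcal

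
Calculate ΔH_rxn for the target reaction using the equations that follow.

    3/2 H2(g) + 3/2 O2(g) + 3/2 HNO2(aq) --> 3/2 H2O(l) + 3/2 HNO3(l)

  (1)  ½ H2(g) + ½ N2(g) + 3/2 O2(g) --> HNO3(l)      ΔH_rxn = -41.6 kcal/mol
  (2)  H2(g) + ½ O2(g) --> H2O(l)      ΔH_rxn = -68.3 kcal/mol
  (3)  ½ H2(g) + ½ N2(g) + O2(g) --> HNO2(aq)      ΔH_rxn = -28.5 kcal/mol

(1) × 3/2 (scale by 3/2 for the 3/2 HNO3(l)): (3/2)·(-41.6) = -62.4 kcal/mol
(2) × 3/2 (scale by 3/2 for the 3/2 H2O(l)): (3/2)·(-68.3) = -102.45 kcal/mol
(3) reversed and × 3/2 (HNO2(aq) must end up as a reactant; ×3/2 to match 3/2 HNO2(aq) in the target): (-3/2)·(-28.5) = +42.75 kcal/mol
Since enthalpy is a state function, ΔH_rxn = (-62.4) + (-102.45) + (+42.75) = -122.1 kcal/mol

ΔH_rxn = -122.1 kcal/mol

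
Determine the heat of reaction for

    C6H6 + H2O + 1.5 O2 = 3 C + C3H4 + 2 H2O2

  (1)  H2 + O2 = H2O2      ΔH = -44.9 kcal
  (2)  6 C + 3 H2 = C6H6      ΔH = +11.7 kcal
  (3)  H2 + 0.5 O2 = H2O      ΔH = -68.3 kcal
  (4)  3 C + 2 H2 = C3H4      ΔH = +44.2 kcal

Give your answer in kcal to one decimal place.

ΔH = 11.0 kcal

(1) × 2: (2)·(-44.9) = -89.8 kcal
(2) reversed: -11.7 kcal
(3) reversed: +68.3 kcal
(4) as written: +44.2 kcal
By Hess's law, ΔH = (-89.8) + (-11.7) + (+68.3) + (+44.2) = 11.0 kcal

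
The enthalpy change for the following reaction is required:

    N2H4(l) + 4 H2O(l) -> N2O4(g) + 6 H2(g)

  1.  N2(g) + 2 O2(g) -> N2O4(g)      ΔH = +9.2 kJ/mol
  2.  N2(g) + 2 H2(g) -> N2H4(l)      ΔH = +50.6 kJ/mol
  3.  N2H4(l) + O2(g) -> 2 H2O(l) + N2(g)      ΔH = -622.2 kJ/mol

eq. 1 as written: +9.2 kJ/mol
eq. 2 reversed and × 3: (-3)·(+50.6) = -151.8 kJ/mol
eq. 3 reversed and × 2: (-2)·(-622.2) = +1244.4 kJ/mol
Summing the manipulated equations, ΔH = (+9.2) + (-151.8) + (+1244.4) = 1101.8 kJ/mol

ΔH = 1101.8 kJ/mol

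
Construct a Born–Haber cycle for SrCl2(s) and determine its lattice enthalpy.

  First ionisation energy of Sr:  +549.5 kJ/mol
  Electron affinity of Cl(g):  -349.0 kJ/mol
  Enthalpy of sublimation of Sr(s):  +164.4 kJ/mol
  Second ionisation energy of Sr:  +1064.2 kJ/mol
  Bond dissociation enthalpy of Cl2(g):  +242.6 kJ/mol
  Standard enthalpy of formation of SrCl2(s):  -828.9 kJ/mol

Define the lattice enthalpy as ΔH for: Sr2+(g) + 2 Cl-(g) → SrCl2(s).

ΔHf° = 1·ΔHsub + 1·(ΣIE) + 1·D(Cl2) + 2·EA + U
-828.9 = 1·(+164.4) + 1·(+1613.7) + 1·(+242.6) + 2·(-349.0) + U
U = -828.9 − (+1322.7) = -2151.6 kJ/mol

U = -2151.6 kJ/mol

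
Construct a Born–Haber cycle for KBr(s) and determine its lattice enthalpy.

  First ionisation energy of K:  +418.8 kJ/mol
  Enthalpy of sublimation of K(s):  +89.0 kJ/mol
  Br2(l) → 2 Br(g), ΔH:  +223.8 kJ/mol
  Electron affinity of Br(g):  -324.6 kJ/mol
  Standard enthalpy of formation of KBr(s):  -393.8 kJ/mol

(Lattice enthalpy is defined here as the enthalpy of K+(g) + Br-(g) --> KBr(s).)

ΔHf° = 1·ΔHsub + 1·(ΣIE) + 1/2·D(Br2) + 1·EA + U
-393.8 = 1·(+89.0) + 1·(+418.8) + 1/2·(+223.8) + 1·(-324.6) + U
U = -393.8 − (+295.1) = -688.9 kJ/mol

U = -688.9 kJ/mol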